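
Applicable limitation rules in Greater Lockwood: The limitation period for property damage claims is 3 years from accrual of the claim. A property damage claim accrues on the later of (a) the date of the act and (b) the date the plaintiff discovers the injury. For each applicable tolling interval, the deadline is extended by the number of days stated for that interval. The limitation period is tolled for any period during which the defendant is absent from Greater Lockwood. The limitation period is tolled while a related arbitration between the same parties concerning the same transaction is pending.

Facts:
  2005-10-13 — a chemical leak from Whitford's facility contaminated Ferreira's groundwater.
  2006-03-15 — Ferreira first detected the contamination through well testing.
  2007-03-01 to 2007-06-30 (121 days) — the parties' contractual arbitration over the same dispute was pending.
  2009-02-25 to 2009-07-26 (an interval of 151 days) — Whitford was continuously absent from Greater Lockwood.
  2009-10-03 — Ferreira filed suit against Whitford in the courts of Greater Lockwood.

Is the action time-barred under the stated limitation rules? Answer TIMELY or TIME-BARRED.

TIMELY

Taking the later of the act (2005-10-13) and discovery (2006-03-15), the claim accrued on 2006-03-15.
Adding the 3 years base period to 2006-03-15 gives a deadline of 2009-03-15, before any tolling.
The period was tolled for 121 days by the pending related arbitration (2007-03-01 to 2007-06-30), pushing the deadline to 2009-07-14.
Because the defendant's absence from the jurisdiction ran from 2009-02-25 to 2009-07-26, the deadline is extended by 151 days to 2009-12-12.
Ferreira filed on 2009-10-03, before the 2009-12-12 deadline, so the action is timely.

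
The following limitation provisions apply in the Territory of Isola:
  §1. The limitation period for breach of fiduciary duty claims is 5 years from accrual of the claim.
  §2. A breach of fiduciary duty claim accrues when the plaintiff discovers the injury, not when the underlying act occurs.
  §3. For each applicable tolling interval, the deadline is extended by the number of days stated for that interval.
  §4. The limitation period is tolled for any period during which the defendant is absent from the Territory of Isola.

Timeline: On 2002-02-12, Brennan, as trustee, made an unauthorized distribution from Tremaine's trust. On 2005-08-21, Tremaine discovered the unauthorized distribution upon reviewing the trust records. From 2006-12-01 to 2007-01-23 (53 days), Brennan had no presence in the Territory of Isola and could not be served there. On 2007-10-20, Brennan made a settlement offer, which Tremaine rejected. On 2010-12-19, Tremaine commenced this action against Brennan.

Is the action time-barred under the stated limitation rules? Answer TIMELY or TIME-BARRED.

TIME-BARRED

The claim did not accrue until Tremaine discovered the injury on 2005-08-21; the 2002-02-12 act date does not start the clock under the stated rule.
Adding the 5 years base period to 2005-08-21 gives a deadline of 2010-08-21, before any tolling.
The period was tolled for 53 days by the defendant's absence from the jurisdiction (2006-12-01 to 2007-01-23), pushing the deadline to 2010-10-13.
The other events in the timeline have no effect on the limitation period under the stated rules.
The 2010-12-19 filing falls after the 2010-10-13 deadline; the claim is time-barred.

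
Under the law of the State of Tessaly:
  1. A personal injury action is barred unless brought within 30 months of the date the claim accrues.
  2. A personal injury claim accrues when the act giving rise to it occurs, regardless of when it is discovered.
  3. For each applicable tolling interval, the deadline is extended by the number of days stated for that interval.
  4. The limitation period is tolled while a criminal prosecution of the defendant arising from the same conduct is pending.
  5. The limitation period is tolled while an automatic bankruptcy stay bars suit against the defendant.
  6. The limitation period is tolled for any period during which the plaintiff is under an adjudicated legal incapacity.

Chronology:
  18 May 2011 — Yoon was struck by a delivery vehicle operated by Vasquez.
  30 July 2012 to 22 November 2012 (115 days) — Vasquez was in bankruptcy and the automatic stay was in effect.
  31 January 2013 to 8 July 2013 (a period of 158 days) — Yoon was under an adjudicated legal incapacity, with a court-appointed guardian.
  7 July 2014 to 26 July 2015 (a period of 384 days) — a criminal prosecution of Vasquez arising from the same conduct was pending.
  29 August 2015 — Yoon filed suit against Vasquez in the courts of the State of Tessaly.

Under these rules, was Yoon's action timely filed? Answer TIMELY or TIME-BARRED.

TIMELY

The claim accrued on 18 May 2011, the date of the act.
Adding the 30 months base period to 18 May 2011 gives a deadline of 18 November 2013, before any tolling.
The period was tolled for 115 days by the automatic bankruptcy stay (30 July 2012 to 22 November 2012), pushing the deadline to 13 March 2014.
The period was tolled for 158 days by the plaintiff's legal incapacity (31 January 2013 to 8 July 2013), pushing the deadline to 18 August 2014.
The pending criminal prosecution from 7 July 2014 to 26 July 2015 tolled the period for 384 days, extending the deadline to 6 September 2015.
Filing on 29 August 2015 beat the 6 September 2015 deadline — the action is timely.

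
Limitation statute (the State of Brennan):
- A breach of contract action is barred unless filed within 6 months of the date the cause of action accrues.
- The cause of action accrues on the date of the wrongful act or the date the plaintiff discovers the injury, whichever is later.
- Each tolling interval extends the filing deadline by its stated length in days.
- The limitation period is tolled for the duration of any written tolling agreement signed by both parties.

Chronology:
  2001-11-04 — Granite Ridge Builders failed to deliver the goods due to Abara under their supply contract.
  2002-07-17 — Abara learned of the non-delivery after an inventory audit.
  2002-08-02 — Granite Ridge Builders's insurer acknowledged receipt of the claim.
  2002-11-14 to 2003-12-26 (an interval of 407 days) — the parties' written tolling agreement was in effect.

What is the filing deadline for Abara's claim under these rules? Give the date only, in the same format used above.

Because discovery on 2002-07-17 post-dates the 2001-11-04 act, accrual under the later-of rule falls on 2002-07-17.
6 months from 2002-07-17 is 2003-01-17.
The period was tolled for 407 days by the written tolling agreement (2002-11-14 to 2003-12-26), pushing the deadline to 2004-02-28.
None of the other events listed affects the running of the period under the stated rules.

2004-02-28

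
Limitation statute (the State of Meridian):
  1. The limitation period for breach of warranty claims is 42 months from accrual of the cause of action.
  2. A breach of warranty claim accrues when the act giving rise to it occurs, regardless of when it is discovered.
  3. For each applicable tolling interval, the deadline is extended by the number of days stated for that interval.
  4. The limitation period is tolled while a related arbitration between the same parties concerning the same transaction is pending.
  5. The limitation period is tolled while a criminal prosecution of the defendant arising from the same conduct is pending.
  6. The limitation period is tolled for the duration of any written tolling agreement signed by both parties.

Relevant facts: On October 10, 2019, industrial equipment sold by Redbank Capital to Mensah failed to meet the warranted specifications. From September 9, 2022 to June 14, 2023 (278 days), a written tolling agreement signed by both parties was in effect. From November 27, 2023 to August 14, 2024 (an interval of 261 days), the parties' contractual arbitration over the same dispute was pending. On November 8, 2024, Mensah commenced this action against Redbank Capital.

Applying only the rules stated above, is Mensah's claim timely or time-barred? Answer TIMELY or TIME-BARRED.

TIME-BARRED

The claim accrued on October 10, 2019, when the wrongful act occurred.
The untolled deadline — 42 months after October 10, 2019 — is April 10, 2023.
The period was tolled for 278 days by the written tolling agreement (September 9, 2022 to June 14, 2023), pushing the deadline to January 13, 2024.
Because the pending related arbitration ran from November 27, 2023 to August 14, 2024, the deadline is extended by 261 days to September 30, 2024.
Mensah filed on November 8, 2024, after the September 30, 2024 deadline, so the action is time-barred.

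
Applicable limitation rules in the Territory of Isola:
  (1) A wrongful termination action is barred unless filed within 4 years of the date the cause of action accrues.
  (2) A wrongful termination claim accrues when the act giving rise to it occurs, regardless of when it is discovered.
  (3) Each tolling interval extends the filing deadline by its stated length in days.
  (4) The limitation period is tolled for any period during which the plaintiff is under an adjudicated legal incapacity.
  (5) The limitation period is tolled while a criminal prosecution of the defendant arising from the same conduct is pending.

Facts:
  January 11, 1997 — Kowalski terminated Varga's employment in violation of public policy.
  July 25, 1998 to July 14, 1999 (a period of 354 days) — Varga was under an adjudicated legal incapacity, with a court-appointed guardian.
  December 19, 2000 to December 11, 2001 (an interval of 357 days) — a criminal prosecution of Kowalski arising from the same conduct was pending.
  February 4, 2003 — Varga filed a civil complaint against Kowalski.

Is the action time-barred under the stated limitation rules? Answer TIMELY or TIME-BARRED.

The cause of action accrued on January 11, 1997, the date of the act.
Adding the 4 years base period to January 11, 1997 gives a deadline of January 11, 2001, before any tolling.
The period was tolled for 354 days by the plaintiff's legal incapacity (July 25, 1998 to July 14, 1999), pushing the deadline to December 31, 2001.
Because the pending criminal prosecution ran from December 19, 2000 to December 11, 2001, the deadline is extended by 357 days to December 23, 2002.
Varga filed on February 4, 2003, after the December 23, 2002 deadline, so the action is time-barred.

TIME-BARRED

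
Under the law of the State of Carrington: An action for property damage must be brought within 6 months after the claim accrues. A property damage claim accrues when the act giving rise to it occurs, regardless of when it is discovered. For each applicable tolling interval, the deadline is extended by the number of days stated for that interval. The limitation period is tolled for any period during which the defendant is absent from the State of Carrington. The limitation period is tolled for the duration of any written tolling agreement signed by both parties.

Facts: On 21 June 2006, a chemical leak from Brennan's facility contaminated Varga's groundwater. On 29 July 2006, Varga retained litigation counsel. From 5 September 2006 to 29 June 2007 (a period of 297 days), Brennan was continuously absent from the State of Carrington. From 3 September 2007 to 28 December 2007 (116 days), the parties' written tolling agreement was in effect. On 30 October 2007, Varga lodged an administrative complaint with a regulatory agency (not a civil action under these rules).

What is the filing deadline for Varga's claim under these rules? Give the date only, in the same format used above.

7 February 2008

The claim accrued on 21 June 2006, when the wrongful act occurred.
The untolled deadline — 6 months after 21 June 2006 — is 21 December 2006.
Because the defendant's absence from the jurisdiction ran from 5 September 2006 to 29 June 2007, the deadline is extended by 297 days to 14 October 2007.
The period was tolled for 116 days by the written tolling agreement (3 September 2007 to 28 December 2007), pushing the deadline to 7 February 2008.
The other events in the timeline have no effect on the limitation period under the stated rules.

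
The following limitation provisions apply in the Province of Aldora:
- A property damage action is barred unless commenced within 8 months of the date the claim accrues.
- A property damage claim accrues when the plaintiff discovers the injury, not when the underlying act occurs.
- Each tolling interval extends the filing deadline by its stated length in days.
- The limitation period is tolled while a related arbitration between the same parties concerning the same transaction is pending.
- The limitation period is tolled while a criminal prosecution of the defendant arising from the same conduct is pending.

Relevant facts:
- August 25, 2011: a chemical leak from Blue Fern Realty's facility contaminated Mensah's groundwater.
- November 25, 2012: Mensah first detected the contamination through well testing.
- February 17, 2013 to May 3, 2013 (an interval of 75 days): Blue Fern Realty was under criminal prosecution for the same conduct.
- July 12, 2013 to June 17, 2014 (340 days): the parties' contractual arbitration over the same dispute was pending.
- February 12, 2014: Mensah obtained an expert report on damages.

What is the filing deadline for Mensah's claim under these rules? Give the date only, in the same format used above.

September 13, 2014

Under the discovery rule, the claim accrued on November 25, 2012, when Mensah discovered the injury — not on the August 25, 2011 date of the underlying act.
Adding the 8 months base period to November 25, 2012 gives a deadline of July 25, 2013, before any tolling.
The pending criminal prosecution from February 17, 2013 to May 3, 2013 tolled the period for 75 days, extending the deadline to October 8, 2013.
The period was tolled for 340 days by the pending related arbitration (July 12, 2013 to June 17, 2014), pushing the deadline to September 13, 2014.
The other events in the timeline have no effect on the limitation period under the stated rules.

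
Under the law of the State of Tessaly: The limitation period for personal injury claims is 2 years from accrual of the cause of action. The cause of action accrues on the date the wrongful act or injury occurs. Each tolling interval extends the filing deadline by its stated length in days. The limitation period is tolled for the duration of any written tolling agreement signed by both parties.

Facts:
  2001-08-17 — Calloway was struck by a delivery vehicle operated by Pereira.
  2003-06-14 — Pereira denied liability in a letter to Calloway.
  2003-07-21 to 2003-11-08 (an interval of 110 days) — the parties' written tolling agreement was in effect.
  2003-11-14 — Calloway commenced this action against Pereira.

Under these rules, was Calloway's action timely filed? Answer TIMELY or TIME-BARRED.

The limitation period began to run on 2001-08-17.
2 years from 2001-08-17 is 2003-08-17.
The written tolling agreement from 2003-07-21 to 2003-11-08 tolled the period for 110 days, extending the deadline to 2003-12-05.
None of the other events listed affects the running of the period under the stated rules.
Calloway filed on 2003-11-14, before the 2003-12-05 deadline, so the action is timely.

TIMELY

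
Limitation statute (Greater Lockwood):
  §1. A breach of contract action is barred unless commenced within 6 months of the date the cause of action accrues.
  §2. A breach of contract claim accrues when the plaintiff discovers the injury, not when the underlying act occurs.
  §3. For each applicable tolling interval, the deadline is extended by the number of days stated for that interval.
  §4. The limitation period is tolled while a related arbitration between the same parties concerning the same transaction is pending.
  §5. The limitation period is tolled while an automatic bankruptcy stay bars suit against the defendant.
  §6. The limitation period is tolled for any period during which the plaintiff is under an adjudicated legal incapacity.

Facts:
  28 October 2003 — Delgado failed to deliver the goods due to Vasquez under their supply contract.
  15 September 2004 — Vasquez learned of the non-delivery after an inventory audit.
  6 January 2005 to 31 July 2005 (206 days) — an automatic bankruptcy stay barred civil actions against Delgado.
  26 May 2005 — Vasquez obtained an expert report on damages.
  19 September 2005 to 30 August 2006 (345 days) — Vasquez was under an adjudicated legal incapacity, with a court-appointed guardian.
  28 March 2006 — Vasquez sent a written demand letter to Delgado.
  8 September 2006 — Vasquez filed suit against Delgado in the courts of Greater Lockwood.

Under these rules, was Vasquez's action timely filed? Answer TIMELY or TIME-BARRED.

TIMELY

Under the discovery rule, the claim accrued on 15 September 2004, when Vasquez discovered the injury — not on the 28 October 2003 date of the underlying act.
Adding the 6 months base period to 15 September 2004 gives a deadline of 15 March 2005, before any tolling.
Because the automatic bankruptcy stay ran from 6 January 2005 to 31 July 2005, the deadline is extended by 206 days to 7 October 2005.
The plaintiff's legal incapacity from 19 September 2005 to 30 August 2006 tolled the period for 345 days, extending the deadline to 17 September 2006.
Nothing else in the chronology tolls or restarts the period.
Vasquez filed on 8 September 2006, before the 17 September 2006 deadline, so the action is timely.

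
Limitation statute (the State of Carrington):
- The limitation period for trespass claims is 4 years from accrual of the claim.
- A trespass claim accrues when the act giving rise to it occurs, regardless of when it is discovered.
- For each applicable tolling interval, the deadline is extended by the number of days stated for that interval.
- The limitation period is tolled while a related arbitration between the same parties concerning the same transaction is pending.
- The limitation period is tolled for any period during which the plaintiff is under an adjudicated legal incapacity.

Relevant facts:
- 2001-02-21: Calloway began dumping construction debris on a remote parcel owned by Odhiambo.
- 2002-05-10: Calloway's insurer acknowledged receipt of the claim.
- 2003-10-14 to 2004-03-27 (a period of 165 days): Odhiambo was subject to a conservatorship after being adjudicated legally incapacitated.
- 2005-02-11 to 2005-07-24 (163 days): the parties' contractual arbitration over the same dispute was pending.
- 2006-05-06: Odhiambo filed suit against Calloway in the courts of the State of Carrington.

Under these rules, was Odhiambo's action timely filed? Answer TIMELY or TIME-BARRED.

TIME-BARRED

The claim accrued on 2001-02-21, the date of the act.
4 years from 2001-02-21 is 2005-02-21.
Because the plaintiff's legal incapacity ran from 2003-10-14 to 2004-03-27, the deadline is extended by 165 days to 2005-08-05.
Because the pending related arbitration ran from 2005-02-11 to 2005-07-24, the deadline is extended by 163 days to 2006-01-15.
The other events in the timeline have no effect on the limitation period under the stated rules.
The 2006-05-06 filing falls after the 2006-01-15 deadline; the claim is time-barred.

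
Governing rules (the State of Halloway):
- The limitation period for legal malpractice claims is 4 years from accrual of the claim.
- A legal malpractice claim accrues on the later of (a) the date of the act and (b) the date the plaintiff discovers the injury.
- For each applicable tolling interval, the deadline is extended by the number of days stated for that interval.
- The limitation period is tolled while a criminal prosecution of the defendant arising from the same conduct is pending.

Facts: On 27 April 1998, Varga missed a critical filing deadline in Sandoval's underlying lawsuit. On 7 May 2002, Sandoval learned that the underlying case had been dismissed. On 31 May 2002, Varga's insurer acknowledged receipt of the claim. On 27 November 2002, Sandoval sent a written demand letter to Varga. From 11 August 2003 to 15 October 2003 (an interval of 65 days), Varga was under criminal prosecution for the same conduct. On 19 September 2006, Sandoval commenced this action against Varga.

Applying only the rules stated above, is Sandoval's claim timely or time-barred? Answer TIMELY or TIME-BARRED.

The claim accrued on 7 May 2002 — the later of the 27 April 1998 act and the 7 May 2002 discovery.
The untolled deadline — 4 years after 7 May 2002 — is 7 May 2006.
The period was tolled for 65 days by the pending criminal prosecution (11 August 2003 to 15 October 2003), pushing the deadline to 11 July 2006.
The other events in the timeline have no effect on the limitation period under the stated rules.
Sandoval filed on 19 September 2006, after the 11 July 2006 deadline, so the action is time-barred.

TIME-BARRED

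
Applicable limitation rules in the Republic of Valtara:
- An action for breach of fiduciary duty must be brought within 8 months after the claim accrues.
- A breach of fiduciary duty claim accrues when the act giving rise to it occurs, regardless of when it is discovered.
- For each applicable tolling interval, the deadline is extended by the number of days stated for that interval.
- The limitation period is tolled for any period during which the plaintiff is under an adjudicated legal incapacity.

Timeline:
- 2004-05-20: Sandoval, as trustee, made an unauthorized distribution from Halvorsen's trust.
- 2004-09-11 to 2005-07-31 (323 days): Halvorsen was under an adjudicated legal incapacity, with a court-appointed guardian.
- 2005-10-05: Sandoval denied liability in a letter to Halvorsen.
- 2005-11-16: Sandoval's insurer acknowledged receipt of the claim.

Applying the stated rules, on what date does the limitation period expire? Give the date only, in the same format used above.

The claim accrued on 2004-05-20, when the wrongful act occurred.
8 months from 2004-05-20 is 2005-01-20.
Because the plaintiff's legal incapacity ran from 2004-09-11 to 2005-07-31, the deadline is extended by 323 days to 2005-12-09.
The other events in the timeline have no effect on the limitation period under the stated rules.

2005-12-09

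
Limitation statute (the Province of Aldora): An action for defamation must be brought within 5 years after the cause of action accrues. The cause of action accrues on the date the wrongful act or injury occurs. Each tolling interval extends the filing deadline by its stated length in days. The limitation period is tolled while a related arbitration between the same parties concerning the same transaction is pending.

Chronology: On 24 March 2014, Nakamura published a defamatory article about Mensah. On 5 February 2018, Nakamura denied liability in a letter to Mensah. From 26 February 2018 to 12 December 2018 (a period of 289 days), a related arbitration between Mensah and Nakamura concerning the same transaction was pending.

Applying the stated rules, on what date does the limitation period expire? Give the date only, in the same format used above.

7 January 2020

The claim accrued on 24 March 2014, when the wrongful act occurred.
The untolled deadline — 5 years after 24 March 2014 — is 24 March 2019.
The pending related arbitration from 26 February 2018 to 12 December 2018 tolled the period for 289 days, extending the deadline to 7 January 2020.
The other events in the timeline have no effect on the limitation period under the stated rules.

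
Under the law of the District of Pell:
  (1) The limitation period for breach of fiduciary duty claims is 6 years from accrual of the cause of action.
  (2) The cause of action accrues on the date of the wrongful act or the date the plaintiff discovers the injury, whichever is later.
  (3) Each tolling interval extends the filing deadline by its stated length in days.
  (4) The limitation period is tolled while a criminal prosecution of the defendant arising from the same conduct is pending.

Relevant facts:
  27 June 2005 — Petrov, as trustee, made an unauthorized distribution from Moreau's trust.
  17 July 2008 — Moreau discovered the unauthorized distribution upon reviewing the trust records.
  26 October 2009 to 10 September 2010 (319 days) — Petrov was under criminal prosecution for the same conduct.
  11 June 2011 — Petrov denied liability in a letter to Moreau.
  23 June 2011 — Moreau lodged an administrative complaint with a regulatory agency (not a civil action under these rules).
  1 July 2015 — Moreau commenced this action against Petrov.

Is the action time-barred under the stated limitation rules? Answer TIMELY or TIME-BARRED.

TIME-BARRED

The claim accrued on 17 July 2008 — the later of the 27 June 2005 act and the 17 July 2008 discovery.
The untolled deadline — 6 years after 17 July 2008 — is 17 July 2014.
The pending criminal prosecution from 26 October 2009 to 10 September 2010 tolled the period for 319 days, extending the deadline to 1 June 2015.
None of the other events listed affects the running of the period under the stated rules.
The 1 July 2015 filing falls after the 1 June 2015 deadline; the claim is time-barred.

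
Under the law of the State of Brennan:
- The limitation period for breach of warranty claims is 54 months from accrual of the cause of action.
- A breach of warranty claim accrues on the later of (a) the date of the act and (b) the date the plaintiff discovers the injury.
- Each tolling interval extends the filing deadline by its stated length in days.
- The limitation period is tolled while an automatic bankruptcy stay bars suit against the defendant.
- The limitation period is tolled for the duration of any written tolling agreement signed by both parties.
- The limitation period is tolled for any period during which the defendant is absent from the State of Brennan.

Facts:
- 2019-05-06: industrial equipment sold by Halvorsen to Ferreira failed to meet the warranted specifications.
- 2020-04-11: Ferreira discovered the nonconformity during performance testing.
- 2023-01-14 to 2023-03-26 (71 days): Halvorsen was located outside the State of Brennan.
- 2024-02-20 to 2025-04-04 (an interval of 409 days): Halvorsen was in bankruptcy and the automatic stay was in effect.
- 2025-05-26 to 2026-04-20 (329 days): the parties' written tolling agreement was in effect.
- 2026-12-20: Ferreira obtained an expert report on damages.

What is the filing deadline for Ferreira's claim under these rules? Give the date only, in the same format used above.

2026-12-29

The claim accrued on 2020-04-11 — the later of the 2019-05-06 act and the 2020-04-11 discovery.
Adding the 54 months base period to 2020-04-11 gives a deadline of 2024-10-11, before any tolling.
The defendant's absence from the jurisdiction from 2023-01-14 to 2023-03-26 tolled the period for 71 days, extending the deadline to 2024-12-21.
The automatic bankruptcy stay from 2024-02-20 to 2025-04-04 tolled the period for 409 days, extending the deadline to 2026-02-03.
The period was tolled for 329 days by the written tolling agreement (2025-05-26 to 2026-04-20), pushing the deadline to 2026-12-29.
None of the other events listed affects the running of the period under the stated rules.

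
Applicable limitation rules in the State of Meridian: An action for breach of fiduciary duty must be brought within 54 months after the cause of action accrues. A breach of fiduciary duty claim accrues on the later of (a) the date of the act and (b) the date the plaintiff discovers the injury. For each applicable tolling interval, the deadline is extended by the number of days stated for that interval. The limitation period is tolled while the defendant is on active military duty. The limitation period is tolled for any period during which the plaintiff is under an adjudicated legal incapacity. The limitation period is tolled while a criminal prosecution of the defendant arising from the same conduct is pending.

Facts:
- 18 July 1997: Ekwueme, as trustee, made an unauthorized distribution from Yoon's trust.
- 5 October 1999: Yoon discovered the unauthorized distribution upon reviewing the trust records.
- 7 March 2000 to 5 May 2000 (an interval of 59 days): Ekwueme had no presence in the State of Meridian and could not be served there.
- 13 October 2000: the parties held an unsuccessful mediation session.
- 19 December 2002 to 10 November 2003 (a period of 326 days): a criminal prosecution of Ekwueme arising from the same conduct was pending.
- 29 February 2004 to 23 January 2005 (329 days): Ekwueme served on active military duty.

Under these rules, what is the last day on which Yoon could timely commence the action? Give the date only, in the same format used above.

The claim accrued on 5 October 1999 — the later of the 18 July 1997 act and the 5 October 1999 discovery.
The untolled deadline — 54 months after 5 October 1999 — is 5 April 2004.
Because the pending criminal prosecution ran from 19 December 2002 to 10 November 2003, the deadline is extended by 326 days to 25 February 2005.
The period was tolled for 329 days by the defendant's active military service (29 February 2004 to 23 January 2005), pushing the deadline to 20 January 2006.
Although the defendant's absence ran from 7 March 2000 to 5 May 2000, the stated rules do not make that a tolling event, so it is disregarded.
None of the other events listed affects the running of the period under the stated rules.

20 January 2006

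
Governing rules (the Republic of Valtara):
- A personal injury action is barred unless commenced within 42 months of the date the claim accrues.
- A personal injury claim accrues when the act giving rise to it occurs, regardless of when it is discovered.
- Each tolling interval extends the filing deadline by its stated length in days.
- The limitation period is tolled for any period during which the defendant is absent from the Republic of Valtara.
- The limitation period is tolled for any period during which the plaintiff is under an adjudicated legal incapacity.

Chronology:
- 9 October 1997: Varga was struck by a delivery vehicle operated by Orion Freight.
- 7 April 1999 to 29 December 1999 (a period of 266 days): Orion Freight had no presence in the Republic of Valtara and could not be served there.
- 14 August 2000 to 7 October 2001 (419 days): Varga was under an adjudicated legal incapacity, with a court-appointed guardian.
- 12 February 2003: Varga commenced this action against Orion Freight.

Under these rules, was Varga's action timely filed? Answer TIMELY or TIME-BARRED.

TIMELY

The claim accrued on 9 October 1997, the date of the act.
42 months from 9 October 1997 is 9 April 2001.
Because the defendant's absence from the jurisdiction ran from 7 April 1999 to 29 December 1999, the deadline is extended by 266 days to 31 December 2001.
Because the plaintiff's legal incapacity ran from 14 August 2000 to 7 October 2001, the deadline is extended by 419 days to 23 February 2003.
The 12 February 2003 filing precedes the 23 February 2003 deadline; the claim is timely.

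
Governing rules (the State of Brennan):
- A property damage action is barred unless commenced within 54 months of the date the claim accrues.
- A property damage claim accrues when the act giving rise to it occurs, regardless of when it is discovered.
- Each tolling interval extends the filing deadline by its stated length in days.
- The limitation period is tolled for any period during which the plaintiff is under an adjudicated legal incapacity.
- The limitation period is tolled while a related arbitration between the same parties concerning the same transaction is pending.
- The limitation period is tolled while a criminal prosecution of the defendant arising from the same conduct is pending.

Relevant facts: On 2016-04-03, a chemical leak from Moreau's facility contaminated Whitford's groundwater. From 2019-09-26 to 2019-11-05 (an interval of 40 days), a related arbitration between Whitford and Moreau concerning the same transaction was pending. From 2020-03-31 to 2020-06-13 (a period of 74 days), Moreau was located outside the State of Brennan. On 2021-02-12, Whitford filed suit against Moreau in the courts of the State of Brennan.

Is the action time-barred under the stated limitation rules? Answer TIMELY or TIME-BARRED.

The limitation period began to run on 2016-04-03.
54 months from 2016-04-03 is 2020-10-03.
The period was tolled for 40 days by the pending related arbitration (2019-09-26 to 2019-11-05), pushing the deadline to 2020-11-12.
Although the defendant's absence ran from 2020-03-31 to 2020-06-13, the stated rules do not make that a tolling event, so it is disregarded.
Filing on 2021-02-12 missed the 2020-11-12 deadline — the action is time-barred.

TIME-BARRED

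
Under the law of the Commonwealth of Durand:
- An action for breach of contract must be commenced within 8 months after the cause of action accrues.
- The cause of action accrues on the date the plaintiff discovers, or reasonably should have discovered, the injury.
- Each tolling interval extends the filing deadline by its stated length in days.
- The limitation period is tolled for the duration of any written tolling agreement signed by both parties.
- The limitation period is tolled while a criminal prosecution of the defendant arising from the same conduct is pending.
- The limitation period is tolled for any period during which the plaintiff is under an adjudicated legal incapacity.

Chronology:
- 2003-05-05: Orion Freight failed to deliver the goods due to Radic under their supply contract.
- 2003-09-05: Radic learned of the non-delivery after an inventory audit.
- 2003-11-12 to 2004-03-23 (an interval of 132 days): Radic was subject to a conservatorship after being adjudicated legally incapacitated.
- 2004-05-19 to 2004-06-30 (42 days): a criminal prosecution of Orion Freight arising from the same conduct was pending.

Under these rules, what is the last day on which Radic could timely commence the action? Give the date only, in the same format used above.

2004-10-26

Under the discovery rule, the claim accrued on 2003-09-05, when Radic discovered the injury — not on the 2003-05-05 date of the underlying act.
Adding the 8 months base period to 2003-09-05 gives a deadline of 2004-05-05, before any tolling.
The plaintiff's legal incapacity from 2003-11-12 to 2004-03-23 tolled the period for 132 days, extending the deadline to 2004-09-14.
Because the pending criminal prosecution ran from 2004-05-19 to 2004-06-30, the deadline is extended by 42 days to 2004-10-26.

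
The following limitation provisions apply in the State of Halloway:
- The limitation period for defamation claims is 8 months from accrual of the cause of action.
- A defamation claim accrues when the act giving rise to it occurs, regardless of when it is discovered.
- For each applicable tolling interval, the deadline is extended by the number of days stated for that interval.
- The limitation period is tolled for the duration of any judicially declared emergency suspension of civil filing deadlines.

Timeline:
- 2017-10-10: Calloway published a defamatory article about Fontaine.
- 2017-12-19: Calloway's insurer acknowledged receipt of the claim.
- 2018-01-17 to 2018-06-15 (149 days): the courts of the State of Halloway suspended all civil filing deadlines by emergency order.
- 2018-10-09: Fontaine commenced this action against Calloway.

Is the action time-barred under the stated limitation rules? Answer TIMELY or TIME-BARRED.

TIMELY

The claim accrued on 2017-10-10, when the wrongful act occurred.
Adding the 8 months base period to 2017-10-10 gives a deadline of 2018-06-10, before any tolling.
Because the emergency suspension of filing deadlines ran from 2018-01-17 to 2018-06-15, the deadline is extended by 149 days to 2018-11-06.
None of the other events listed affects the running of the period under the stated rules.
Filing on 2018-10-09 beat the 2018-11-06 deadline — the action is timely.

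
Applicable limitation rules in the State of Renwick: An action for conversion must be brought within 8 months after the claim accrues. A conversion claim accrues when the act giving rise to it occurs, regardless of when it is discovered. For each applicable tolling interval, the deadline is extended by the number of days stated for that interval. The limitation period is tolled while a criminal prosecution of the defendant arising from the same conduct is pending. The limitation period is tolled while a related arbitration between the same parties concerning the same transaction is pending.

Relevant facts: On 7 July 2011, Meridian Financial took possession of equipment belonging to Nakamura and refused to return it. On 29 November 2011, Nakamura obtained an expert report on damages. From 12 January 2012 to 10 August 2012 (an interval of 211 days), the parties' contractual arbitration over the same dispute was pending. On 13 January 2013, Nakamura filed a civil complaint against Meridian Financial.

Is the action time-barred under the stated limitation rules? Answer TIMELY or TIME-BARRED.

The claim accrued on 7 July 2011, when the wrongful act occurred.
The untolled deadline — 8 months after 7 July 2011 — is 7 March 2012.
The period was tolled for 211 days by the pending related arbitration (12 January 2012 to 10 August 2012), pushing the deadline to 4 October 2012.
None of the other events listed affects the running of the period under the stated rules.
The 13 January 2013 filing falls after the 4 October 2012 deadline; the claim is time-barred.

TIME-BARRED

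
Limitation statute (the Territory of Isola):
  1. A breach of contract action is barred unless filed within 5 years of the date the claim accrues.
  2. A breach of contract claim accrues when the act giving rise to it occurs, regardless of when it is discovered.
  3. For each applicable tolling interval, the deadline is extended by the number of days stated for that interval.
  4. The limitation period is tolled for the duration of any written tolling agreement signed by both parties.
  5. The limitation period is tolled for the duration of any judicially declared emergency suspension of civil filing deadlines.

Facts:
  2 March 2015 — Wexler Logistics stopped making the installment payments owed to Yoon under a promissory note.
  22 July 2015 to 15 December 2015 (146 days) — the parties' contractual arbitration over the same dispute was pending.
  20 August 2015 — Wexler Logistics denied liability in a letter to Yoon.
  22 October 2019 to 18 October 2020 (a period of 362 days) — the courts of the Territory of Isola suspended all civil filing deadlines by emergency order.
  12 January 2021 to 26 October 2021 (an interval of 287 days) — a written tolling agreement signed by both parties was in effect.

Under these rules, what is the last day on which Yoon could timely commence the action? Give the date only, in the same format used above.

The claim accrued on 2 March 2015, the date of the act.
The untolled deadline — 5 years after 2 March 2015 — is 2 March 2020.
Because the emergency suspension of filing deadlines ran from 22 October 2019 to 18 October 2020, the deadline is extended by 362 days to 27 February 2021.
The period was tolled for 287 days by the written tolling agreement (12 January 2021 to 26 October 2021), pushing the deadline to 11 December 2021.
No stated provision tolls the period for a pending arbitration, so the interval from 22 July 2015 to 15 December 2015 has no effect on the deadline.
The other events in the timeline have no effect on the limitation period under the stated rules.

11 December 2021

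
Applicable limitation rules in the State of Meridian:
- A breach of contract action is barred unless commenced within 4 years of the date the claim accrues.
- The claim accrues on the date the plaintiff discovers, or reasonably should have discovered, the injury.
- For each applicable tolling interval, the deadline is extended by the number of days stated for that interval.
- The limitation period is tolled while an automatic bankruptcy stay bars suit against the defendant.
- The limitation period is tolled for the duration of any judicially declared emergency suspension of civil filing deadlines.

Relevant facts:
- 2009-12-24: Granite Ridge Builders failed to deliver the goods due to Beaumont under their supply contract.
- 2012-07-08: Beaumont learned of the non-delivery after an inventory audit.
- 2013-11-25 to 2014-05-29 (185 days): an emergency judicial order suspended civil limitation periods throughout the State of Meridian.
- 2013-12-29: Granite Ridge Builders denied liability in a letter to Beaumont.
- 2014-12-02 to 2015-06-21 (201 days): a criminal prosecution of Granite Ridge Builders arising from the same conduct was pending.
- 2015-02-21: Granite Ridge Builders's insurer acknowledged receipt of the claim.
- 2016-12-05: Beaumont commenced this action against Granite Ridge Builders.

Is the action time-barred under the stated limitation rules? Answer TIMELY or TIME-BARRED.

Accrual is tied to discovery, so the period began on 2012-07-08 rather than on 2009-12-24 when the act occurred.
4 years from 2012-07-08 is 2016-07-08.
The period was tolled for 185 days by the emergency suspension of filing deadlines (2013-11-25 to 2014-05-29), pushing the deadline to 2017-01-09.
The pending criminal prosecution from 2014-12-02 to 2015-06-21 does not toll the period, because no stated rule makes a criminal prosecution a tolling event.
Nothing else in the chronology tolls or restarts the period.
Beaumont filed on 2016-12-05, before the 2017-01-09 deadline, so the action is timely.

TIMELY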